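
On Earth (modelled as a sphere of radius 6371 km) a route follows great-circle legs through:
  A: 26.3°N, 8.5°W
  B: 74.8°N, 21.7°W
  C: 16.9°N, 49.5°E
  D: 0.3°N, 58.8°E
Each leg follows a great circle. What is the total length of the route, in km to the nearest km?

Leg A→B: central angle 0.8547 rad, distance 5445.6 km.
Leg B→C: central angle 1.2011 rad, distance 7651.9 km.
Leg C→D: central angle 0.3309 rad, distance 2108.2 km.
Total: 5445.6 + 7651.9 + 2108.2 ≈ 15206 km.

15206 km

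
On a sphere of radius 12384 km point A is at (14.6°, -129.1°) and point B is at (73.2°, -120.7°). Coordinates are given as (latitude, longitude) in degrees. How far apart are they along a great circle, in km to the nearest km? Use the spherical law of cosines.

12709 km

In radians: φ₁ = 0.2548, φ₂ = 1.2776, Δλ = 8.400° = 0.1466 rad.
cos c = sin φ₁ sin φ₂ + cos φ₁ cos φ₂ cos Δλ = (0.2521)(0.9573) + (0.9677)(0.2890)(0.9893) = 0.51801,
so c = arccos(0.51801) = 1.02627 rad.
Distance = R·c = 12384 × 1.0263 ≈ 12709 km.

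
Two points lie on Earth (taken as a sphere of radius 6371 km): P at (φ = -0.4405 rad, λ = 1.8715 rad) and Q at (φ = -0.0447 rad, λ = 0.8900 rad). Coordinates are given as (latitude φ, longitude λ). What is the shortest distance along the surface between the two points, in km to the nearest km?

6514 km

In radians: φ₁ = -0.4405, φ₂ = -0.0447, Δλ = -56.236° = -0.9815 rad.
Haversine: a = sin²(Δφ/2) + cos φ₁ cos φ₂ sin²(Δλ/2) = 0.0387 + (0.9045)(0.9990)(0.2221) = 0.23936.
Central angle c = 2·arcsin(√a) = 1.02246 rad.
Distance = R·c = 6371 × 1.0225 ≈ 6514 km.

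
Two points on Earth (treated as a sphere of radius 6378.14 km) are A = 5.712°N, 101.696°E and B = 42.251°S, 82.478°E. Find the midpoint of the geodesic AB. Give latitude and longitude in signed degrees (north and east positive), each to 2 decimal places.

-18.51°, 93.51°

The central angle between A and B is δ = 0.8911 rad.
With f = 0.5, the slerp weights are sin((1−f)δ)/sin δ = 0.5541 and sin(fδ)/sin δ = 0.5541.
Weighted sum of the unit vectors: (0.5541)·(-0.2017,0.9744,0.0995) + (0.5541)·(0.0969,0.7338,-0.6724) = (-0.0581, 0.9465, -0.3174).
Converting back: φ = atan2(z, √(x²+y²)) = -18.51°, λ = atan2(y, x) = 93.51°.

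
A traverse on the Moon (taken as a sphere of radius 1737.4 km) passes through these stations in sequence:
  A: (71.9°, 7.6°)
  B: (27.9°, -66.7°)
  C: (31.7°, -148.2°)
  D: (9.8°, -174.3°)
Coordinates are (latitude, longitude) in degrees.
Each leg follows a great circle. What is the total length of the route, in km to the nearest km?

4865 km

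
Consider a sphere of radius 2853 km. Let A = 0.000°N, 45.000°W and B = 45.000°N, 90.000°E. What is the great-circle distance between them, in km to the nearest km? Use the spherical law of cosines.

5975 km

With latitudes φ₁ = 0.000°, φ₂ = 45.000° and longitude difference Δλ = 135.000°:
cos c = sin φ₁ sin φ₂ + cos φ₁ cos φ₂ cos Δλ = (0.0000)(0.7071) + (1.0000)(0.7071)(-0.7071) = -0.50000,
so c = arccos(-0.50000) = 2.09440 rad.
Distance = R·c = 2853 × 2.0944 ≈ 5975 km.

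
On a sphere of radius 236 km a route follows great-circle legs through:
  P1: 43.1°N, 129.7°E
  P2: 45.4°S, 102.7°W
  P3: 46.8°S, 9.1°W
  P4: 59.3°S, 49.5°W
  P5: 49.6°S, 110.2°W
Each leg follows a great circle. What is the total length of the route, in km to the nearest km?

1095 km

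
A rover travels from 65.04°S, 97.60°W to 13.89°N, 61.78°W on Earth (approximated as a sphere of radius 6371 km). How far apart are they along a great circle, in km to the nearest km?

9276 km

Let φ₁ = -1.1352 rad, φ₂ = 0.2424 rad, and Δλ = 0.6252 rad.
cos c = sin φ₁ sin φ₂ + cos φ₁ cos φ₂ cos Δλ = (-0.9066)(0.2401) + (0.4220)(0.9708)(0.8109) = 0.11453,
so c = arccos(0.11453) = 1.45602 rad.
Distance = R·c = 6371 × 1.4560 ≈ 9276 km.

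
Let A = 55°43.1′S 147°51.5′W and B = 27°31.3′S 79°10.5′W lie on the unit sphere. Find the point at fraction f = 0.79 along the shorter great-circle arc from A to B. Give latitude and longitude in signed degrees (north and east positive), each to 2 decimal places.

-36.26°, -88.36°

The central angle between A and B is δ = 0.9723 rad.
With f = 0.79, the slerp weights are sin((1−f)δ)/sin δ = 0.2454 and sin(fδ)/sin δ = 0.8410.
Weighted sum of the unit vectors: (0.2454)·(-0.4769,-0.2997,-0.8263) + (0.8410)·(0.1666,-0.8711,-0.4621) = (0.0230, -0.8061, -0.5914).
Converting back: φ = atan2(z, √(x²+y²)) = -36.26°, λ = atan2(y, x) = -88.36°.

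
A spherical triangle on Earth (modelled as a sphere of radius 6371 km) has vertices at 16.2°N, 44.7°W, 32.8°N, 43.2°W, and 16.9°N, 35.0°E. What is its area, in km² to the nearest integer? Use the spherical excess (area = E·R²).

8453399 km²

Side lengths (central angles): a = 1.2430, b = 1.3229, c = 0.2907 rad; semiperimeter s = 1.4283.
By l'Huilier's theorem, tan(E/4) = √[tan(s/2) tan((s−a)/2) tan((s−b)/2) tan((s−c)/2)], giving spherical excess E = 0.2083 rad.
Area = E·R² = 0.2083 × (6371)² ≈ 8453399 km².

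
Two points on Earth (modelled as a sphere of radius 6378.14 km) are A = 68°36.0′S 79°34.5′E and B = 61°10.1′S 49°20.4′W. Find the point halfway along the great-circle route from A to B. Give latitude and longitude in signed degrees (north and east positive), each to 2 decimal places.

The central angle between A and B is δ = 0.7882 rad.
With f = 0.5, the slerp weights are sin((1−f)δ)/sin δ = 0.5415 and sin(fδ)/sin δ = 0.5415.
Weighted sum of the unit vectors: (0.5415)·(0.0660,0.3589,-0.9311) + (0.5415)·(0.3142,-0.3658,-0.8760) = (0.2059, -0.0038, -0.9786).
Converting back: φ = atan2(z, √(x²+y²)) = -78.12°, λ = atan2(y, x) = -1.05°.

-78.12°, -1.05°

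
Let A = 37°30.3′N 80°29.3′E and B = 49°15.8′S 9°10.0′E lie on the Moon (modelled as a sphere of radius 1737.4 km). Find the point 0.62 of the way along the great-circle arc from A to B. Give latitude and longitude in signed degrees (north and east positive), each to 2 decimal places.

The central angle between A and B is δ = 1.8708 rad.
With f = 0.62, the slerp weights are sin((1−f)δ)/sin δ = 0.6830 and sin(fδ)/sin δ = 0.9596.
Weighted sum of the unit vectors: (0.6830)·(0.1311,0.7824,0.6088) + (0.9596)·(0.6442,0.1040,-0.7577) = (0.7078, 0.6342, -0.3113).
Converting back: φ = atan2(z, √(x²+y²)) = -18.14°, λ = atan2(y, x) = 41.86°.

-18.14°, 41.86°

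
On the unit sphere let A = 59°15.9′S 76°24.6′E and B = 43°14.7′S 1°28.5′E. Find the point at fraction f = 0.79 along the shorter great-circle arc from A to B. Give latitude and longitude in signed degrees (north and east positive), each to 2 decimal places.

-50.03°, 11.83°

Central angle δ = 0.8153 rad. Interpolating on the sphere with fraction f = 0.79:
P = [sin((1−f)δ)·A + sin(fδ)·B] / sin δ = 0.2341·A + 0.8249·B in Cartesian coordinates,
giving P = (0.6288, 0.1317, -0.7663), i.e. latitude -50.03°, longitude 11.83°.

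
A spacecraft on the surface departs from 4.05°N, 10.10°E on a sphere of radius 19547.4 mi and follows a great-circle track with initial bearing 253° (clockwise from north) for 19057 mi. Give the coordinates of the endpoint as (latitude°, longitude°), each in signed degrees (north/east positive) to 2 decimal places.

-11.64°, -43.81°

Angular distance δ = d/R = 19057/19547.4 = 0.97491 rad; initial bearing θ = 4.4157 rad.
sin φ₂ = sin φ₁ cos δ + cos φ₁ sin δ cos θ = (0.0706)(0.5612) + (0.9975)(0.8277)(-0.2924) = -0.2017, so φ₂ = -11.64°.
Δλ = atan2(sin θ sin δ cos φ₁, cos δ − sin φ₁ sin φ₂) = atan2(-0.7895, 0.5755) = -53.911°.
λ₂ = 10.100° − 53.911° = -43.81°.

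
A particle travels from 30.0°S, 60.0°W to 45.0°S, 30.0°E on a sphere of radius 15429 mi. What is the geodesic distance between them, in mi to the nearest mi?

18660 mi

Let φ₁ = -0.5236 rad, φ₂ = -0.7854 rad, and Δλ = 1.5708 rad.
cos c = sin φ₁ sin φ₂ + cos φ₁ cos φ₂ cos Δλ = (-0.5000)(-0.7071) + (0.8660)(0.7071)(0.0000) = 0.35355,
so c = arccos(0.35355) = 1.20943 rad.
Distance = R·c = 15429 × 1.2094 ≈ 18660 mi.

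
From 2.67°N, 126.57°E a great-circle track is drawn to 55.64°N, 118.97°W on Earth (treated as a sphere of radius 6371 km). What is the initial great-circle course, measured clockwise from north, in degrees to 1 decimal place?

31.6°

With φ₁ = 0.0466, φ₂ = 0.9711, Δλ = 1.9977 rad, the forward-azimuth formula gives
θ = atan2( sin Δλ cos φ₂ , cos φ₁ sin φ₂ − sin φ₁ cos φ₂ cos Δλ ) = atan2(0.5137, 0.8355) = 31.59°.
So the initial bearing is 31.6°.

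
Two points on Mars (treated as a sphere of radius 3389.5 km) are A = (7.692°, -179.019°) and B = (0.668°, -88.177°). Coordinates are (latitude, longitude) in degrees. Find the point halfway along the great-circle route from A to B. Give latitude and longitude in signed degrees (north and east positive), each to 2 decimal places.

5.94°, -133.34°

The central angle between A and B is δ = 1.5838 rad.
With f = 0.5, the slerp weights are sin((1−f)δ)/sin δ = 0.7117 and sin(fδ)/sin δ = 0.7117.
Weighted sum of the unit vectors: (0.7117)·(-0.9909,-0.0170,0.1338) + (0.7117)·(0.0318,-0.9994,0.0117) = (-0.6826, -0.7234, 0.1036).
Converting back: φ = atan2(z, √(x²+y²)) = 5.94°, λ = atan2(y, x) = -133.34°.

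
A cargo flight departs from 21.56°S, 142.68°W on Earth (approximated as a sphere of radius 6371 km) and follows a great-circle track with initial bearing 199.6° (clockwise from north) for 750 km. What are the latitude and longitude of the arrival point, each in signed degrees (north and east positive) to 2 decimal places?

-27.89°, -145.23°

Angular distance δ = d/R = 750/6371 = 0.11772 rad; initial bearing θ = 3.4837 rad.
sin φ₂ = sin φ₁ cos δ + cos φ₁ sin δ cos θ = (-0.3675)(0.9931) + (0.9300)(0.1174)(-0.9421) = -0.4678, so φ₂ = -27.89°.
Δλ = atan2(sin θ sin δ cos φ₁, cos δ − sin φ₁ sin φ₂) = atan2(-0.0366, 0.8212) = -2.555°.
λ₂ = -142.680° − 2.555° = -145.23°.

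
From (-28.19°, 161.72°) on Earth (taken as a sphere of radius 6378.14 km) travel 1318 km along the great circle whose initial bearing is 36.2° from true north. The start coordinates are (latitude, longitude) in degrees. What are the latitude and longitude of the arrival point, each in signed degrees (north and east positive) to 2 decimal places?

-18.45°, 169.06°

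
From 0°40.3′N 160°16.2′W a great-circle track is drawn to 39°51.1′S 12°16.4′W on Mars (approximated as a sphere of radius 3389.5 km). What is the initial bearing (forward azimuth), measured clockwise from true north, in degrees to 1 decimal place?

With φ₁ = 0.0117, φ₂ = -0.6955, Δλ = 2.5830 rad, the forward-azimuth formula gives
θ = atan2( sin Δλ cos φ₂ , cos φ₁ sin φ₂ − sin φ₁ cos φ₂ cos Δλ ) = atan2(0.4069, -0.6331) = 147.27°.
So the initial bearing is 147.3°.

147.3°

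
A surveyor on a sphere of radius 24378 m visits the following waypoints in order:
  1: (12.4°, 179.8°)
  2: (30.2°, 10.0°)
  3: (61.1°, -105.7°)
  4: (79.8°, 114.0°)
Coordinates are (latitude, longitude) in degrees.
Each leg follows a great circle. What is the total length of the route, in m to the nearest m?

Leg 1→2: central angle 2.3786 rad, distance 57985.0 m.
Leg 2→3: central angle 1.3086 rad, distance 31900.1 m.
Leg 3→4: central angle 0.6505 rad, distance 15857.9 m.
Total: 57985.0 + 31900.1 + 15857.9 ≈ 105743 m.

105743 m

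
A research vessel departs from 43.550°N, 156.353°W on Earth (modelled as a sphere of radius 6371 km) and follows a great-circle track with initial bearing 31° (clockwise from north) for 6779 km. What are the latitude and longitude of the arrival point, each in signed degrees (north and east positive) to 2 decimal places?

61.35°, -46.28°

Angular distance δ = d/R = 6779/6371 = 1.06404 rad; initial bearing θ = 0.5411 rad.
sin φ₂ = sin φ₁ cos δ + cos φ₁ sin δ cos θ = (0.6890)(0.4853) + (0.7248)(0.8743)(0.8572) = 0.8776, so φ₂ = 61.35°.
Δλ = atan2(sin θ sin δ cos φ₁, cos δ − sin φ₁ sin φ₂) = atan2(0.3264, -0.1193) = 110.078°.
λ₂ = -156.353° + 110.078° = -46.28°.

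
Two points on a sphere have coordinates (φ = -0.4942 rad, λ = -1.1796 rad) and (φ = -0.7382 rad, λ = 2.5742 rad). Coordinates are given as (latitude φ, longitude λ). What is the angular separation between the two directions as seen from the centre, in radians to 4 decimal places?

Let φ₁ = -0.4942 rad, φ₂ = -0.7382 rad, and Δλ = -2.5294 rad.
cos c = sin φ₁ sin φ₂ + cos φ₁ cos φ₂ cos Δλ = (-0.4743)(-0.6730) + (0.8803)(0.7397)(-0.8184) = -0.21371,
so c = arccos(-0.21371) = 1.78617 rad.
So the angular separation is 1.7862 rad.

1.7862 rad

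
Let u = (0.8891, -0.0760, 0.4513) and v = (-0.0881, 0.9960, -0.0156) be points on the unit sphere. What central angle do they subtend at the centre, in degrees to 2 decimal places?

u·v = -0.1611; |u| = 1.0000, |v| = 1.0000.
cos θ = (u·v)/(|u||v|) = -0.1611, so θ = 99.27°.

99.27°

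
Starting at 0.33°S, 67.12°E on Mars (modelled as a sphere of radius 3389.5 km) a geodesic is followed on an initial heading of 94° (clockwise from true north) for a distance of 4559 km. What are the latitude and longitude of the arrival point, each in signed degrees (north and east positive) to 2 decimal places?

Angular distance δ = d/R = 4559/3389.5 = 1.34504 rad; initial bearing θ = 1.6406 rad.
sin φ₂ = sin φ₁ cos δ + cos φ₁ sin δ cos θ = (-0.0058)(0.2238) + (1.0000)(0.9746)(-0.0698) = -0.0693, so φ₂ = -3.97°.
Δλ = atan2(sin θ sin δ cos φ₁, cos δ − sin φ₁ sin φ₂) = atan2(0.9722, 0.2234) = 77.056°.
λ₂ = 67.120° + 77.056° = 144.18°.

-3.97°, 144.18°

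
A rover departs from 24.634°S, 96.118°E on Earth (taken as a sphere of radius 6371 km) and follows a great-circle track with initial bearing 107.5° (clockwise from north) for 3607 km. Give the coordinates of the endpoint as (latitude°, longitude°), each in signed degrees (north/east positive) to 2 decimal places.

-29.89°, 132.28°

Angular distance δ = d/R = 3607/6371 = 0.56616 rad; initial bearing θ = 1.8762 rad.
sin φ₂ = sin φ₁ cos δ + cos φ₁ sin δ cos θ = (-0.4168)(0.8440) + (0.9090)(0.5364)(-0.3007) = -0.4984, so φ₂ = -29.89°.
Δλ = atan2(sin θ sin δ cos φ₁, cos δ − sin φ₁ sin φ₂) = atan2(0.4650, 0.6362) = 36.163°.
λ₂ = 96.118° + 36.163° = 132.28°.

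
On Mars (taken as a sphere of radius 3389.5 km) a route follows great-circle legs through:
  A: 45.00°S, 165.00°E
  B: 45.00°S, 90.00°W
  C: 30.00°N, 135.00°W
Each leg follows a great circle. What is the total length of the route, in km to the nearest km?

Leg A→B: central angle 1.1912 rad, distance 4037.4 km.
Leg B→C: central angle 1.4913 rad, distance 5054.6 km.
Total: 4037.4 + 5054.6 ≈ 9092 km.

9092 km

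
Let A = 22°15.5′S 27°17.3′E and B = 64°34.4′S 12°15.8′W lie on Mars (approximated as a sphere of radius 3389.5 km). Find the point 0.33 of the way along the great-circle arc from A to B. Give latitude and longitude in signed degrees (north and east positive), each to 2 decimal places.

-37.35°, 19.98°

Central angle δ = 0.8652 rad. Interpolating on the sphere with fraction f = 0.33:
P = [sin((1−f)δ)·A + sin(fδ)·B] / sin δ = 0.7196·A + 0.3700·B in Cartesian coordinates,
giving P = (0.7471, 0.2716, -0.6067), i.e. latitude -37.35°, longitude 19.98°.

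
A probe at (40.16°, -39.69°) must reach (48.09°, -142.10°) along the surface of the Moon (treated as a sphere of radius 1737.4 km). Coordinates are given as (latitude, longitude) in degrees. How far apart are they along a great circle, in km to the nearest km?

In radians: φ₁ = 0.7009, φ₂ = 0.8393, Δλ = -102.410° = -1.7874 rad.
cos c = sin φ₁ sin φ₂ + cos φ₁ cos φ₂ cos Δλ = (0.6449)(0.7442) + (0.7642)(0.6680)(-0.2149) = 0.37024,
so c = arccos(0.37024) = 1.19153 rad.
Distance = R·c = 1737.4 × 1.1915 ≈ 2070 km.

2070 km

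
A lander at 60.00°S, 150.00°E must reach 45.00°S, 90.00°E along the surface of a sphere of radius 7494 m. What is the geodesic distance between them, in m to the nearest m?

With latitudes φ₁ = -60.000°, φ₂ = -45.000° and longitude difference Δλ = -60.000°:
cos c = sin φ₁ sin φ₂ + cos φ₁ cos φ₂ cos Δλ = (-0.8660)(-0.7071) + (0.5000)(0.7071)(0.5000) = 0.78915,
so c = arccos(0.78915) = 0.66137 rad.
Distance = R·c = 7494 × 0.6614 ≈ 4956 m.

4956 m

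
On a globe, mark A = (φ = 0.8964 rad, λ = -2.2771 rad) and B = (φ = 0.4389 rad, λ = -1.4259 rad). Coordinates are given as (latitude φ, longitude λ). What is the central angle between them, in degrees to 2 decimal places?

45.21°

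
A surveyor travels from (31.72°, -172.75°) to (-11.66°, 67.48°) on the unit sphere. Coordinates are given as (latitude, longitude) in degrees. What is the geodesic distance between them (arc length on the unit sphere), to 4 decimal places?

2.1175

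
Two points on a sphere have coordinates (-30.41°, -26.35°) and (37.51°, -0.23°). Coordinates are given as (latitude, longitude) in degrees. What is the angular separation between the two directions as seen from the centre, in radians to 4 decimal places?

Let φ₁ = -0.5308 rad, φ₂ = 0.6547 rad, and Δλ = 0.4559 rad.
Haversine: a = sin²(Δφ/2) + cos φ₁ cos φ₂ sin²(Δλ/2) = 0.3120 + (0.8624)(0.7932)(0.0511) = 0.34698.
Central angle c = 2·arcsin(√a) = 1.25977 rad.
So the angular separation is 1.2598 rad.

1.2598 rad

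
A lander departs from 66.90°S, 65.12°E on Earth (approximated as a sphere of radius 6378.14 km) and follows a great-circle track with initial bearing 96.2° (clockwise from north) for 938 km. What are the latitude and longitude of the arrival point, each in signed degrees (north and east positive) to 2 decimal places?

-66.36°, 86.43°

Angular distance δ = d/R = 938/6378.14 = 0.14706 rad; initial bearing θ = 1.6790 rad.
sin φ₂ = sin φ₁ cos δ + cos φ₁ sin δ cos θ = (-0.9198)(0.9892) + (0.3923)(0.1465)(-0.1080) = -0.9161, so φ₂ = -66.36°.
Δλ = atan2(sin θ sin δ cos φ₁, cos δ − sin φ₁ sin φ₂) = atan2(0.0572, 0.1466) = 21.305°.
λ₂ = 65.120° + 21.305° = 86.43°.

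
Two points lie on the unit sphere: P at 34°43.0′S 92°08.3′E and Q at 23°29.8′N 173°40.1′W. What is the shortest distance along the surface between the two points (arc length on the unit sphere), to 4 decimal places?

With latitudes φ₁ = -34.717°, φ₂ = 23.497° and longitude difference Δλ = 94.193°:
Haversine: a = sin²(Δφ/2) + cos φ₁ cos φ₂ sin²(Δλ/2) = 0.2366 + (0.8220)(0.9171)(0.5366) = 0.64109.
Central angle c = 2·arcsin(√a) = 1.85687 rad.
On the unit sphere the arc length equals the central angle: 1.8569.

1.8569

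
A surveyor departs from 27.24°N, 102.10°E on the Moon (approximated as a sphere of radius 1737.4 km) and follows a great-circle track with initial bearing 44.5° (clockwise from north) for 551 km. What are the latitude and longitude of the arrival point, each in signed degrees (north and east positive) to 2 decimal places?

39.25°, 118.49°

Angular distance δ = d/R = 551/1737.4 = 0.31714 rad; initial bearing θ = 0.7767 rad.
sin φ₂ = sin φ₁ cos δ + cos φ₁ sin δ cos θ = (0.4577)(0.9501) + (0.8891)(0.3119)(0.7133) = 0.6327, so φ₂ = 39.25°.
Δλ = atan2(sin θ sin δ cos φ₁, cos δ − sin φ₁ sin φ₂) = atan2(0.1943, 0.6606) = 16.394°.
λ₂ = 102.100° + 16.394° = 118.49°.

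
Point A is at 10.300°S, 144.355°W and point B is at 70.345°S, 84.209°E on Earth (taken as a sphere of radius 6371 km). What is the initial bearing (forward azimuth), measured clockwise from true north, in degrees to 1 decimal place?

With φ₁ = -0.1798, φ₂ = -1.2278, Δλ = -2.2940 rad, the forward-azimuth formula gives
θ = atan2( sin Δλ cos φ₂ , cos φ₁ sin φ₂ − sin φ₁ cos φ₂ cos Δλ ) = atan2(-0.2522, -0.9664) = -165.38°.
Adding 360° brings this into [0°, 360°): 194.6°.

194.6°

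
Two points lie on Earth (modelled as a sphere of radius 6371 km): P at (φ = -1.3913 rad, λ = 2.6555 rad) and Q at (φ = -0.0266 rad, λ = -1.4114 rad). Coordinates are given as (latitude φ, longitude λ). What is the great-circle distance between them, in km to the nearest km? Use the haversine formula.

10525 km

In radians: φ₁ = -1.3913, φ₂ = -0.0266, Δλ = 126.984° = 2.2163 rad.
Haversine: a = sin²(Δφ/2) + cos φ₁ cos φ₂ sin²(Δλ/2) = 0.3977 + (0.1785)(0.9996)(0.8008) = 0.54060.
Central angle c = 2·arcsin(√a) = 1.65208 rad.
Distance = R·c = 6371 × 1.6521 ≈ 10525 km.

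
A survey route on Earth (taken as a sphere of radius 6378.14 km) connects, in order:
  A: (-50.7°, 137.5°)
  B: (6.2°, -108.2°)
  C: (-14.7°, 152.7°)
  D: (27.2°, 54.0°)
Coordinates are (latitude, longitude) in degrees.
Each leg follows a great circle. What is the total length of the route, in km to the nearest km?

35024 km

Leg A→B: central angle 1.9206 rad, distance 12249.7 km.
Leg B→C: central angle 1.7513 rad, distance 11169.8 km.
Leg C→D: central angle 1.8195 rad, distance 11604.9 km.
Total: 12249.7 + 11169.8 + 11604.9 ≈ 35024 km.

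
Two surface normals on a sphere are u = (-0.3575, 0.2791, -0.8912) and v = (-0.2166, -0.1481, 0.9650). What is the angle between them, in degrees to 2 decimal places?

u·v = -0.8239; |u| = 1.0000, |v| = 1.0000.
cos θ = (u·v)/(|u||v|) = -0.8239, so θ = 145.48°.

145.48°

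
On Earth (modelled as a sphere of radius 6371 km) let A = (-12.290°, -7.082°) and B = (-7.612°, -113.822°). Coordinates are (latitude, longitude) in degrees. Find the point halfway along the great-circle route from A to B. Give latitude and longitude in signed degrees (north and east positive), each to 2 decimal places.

The central angle between A and B is δ = 1.8243 rad.
With f = 0.5, the slerp weights are sin((1−f)δ)/sin δ = 0.8169 and sin(fδ)/sin δ = 0.8169.
Weighted sum of the unit vectors: (0.8169)·(0.9696,-0.1205,-0.2129) + (0.8169)·(-0.4003,-0.9067,-0.1325) = (0.4651, -0.8391, -0.2821).
Converting back: φ = atan2(z, √(x²+y²)) = -16.39°, λ = atan2(y, x) = -61.00°.

-16.39°, -61.00°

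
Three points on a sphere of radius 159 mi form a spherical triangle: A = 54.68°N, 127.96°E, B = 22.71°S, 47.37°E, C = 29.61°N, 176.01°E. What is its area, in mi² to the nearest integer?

22727 mi²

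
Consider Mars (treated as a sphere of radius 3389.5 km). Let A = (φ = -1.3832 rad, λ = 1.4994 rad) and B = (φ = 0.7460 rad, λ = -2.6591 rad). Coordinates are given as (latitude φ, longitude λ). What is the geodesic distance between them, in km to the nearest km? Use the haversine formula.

In radians: φ₁ = -1.3832, φ₂ = 0.7460, Δλ = 121.736° = 2.1247 rad.
Haversine: a = sin²(Δφ/2) + cos φ₁ cos φ₂ sin²(Δλ/2) = 0.7649 + (0.1865)(0.7344)(0.7630) = 0.86942.
Central angle c = 2·arcsin(√a) = 2.40215 rad.
Distance = R·c = 3389.5 × 2.4021 ≈ 8142 km.

8142 km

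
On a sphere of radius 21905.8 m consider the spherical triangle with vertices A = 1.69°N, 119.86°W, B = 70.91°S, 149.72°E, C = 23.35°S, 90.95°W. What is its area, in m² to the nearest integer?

261862000 m²

Side lengths (central angles): a = 1.3413, b = 0.6573, c = 1.6011 rad; semiperimeter s = 1.7998.
By l'Huilier's theorem, tan(E/4) = √[tan(s/2) tan((s−a)/2) tan((s−b)/2) tan((s−c)/2)], giving spherical excess E = 0.5457 rad.
Area = E·R² = 0.5457 × (21905.8)² ≈ 261862000 m².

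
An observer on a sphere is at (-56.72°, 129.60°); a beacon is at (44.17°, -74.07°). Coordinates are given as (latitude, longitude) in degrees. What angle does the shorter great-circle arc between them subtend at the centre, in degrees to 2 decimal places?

Let φ₁ = -0.9900 rad, φ₂ = 0.7709 rad, and Δλ = 2.7285 rad.
Haversine: a = sin²(Δφ/2) + cos φ₁ cos φ₂ sin²(Δλ/2) = 0.5945 + (0.5487)(0.7173)(0.9579) = 0.97150.
Central angle c = 2·arcsin(√a) = 2.80231 rad.
So the angular separation is 160.56°.

160.56°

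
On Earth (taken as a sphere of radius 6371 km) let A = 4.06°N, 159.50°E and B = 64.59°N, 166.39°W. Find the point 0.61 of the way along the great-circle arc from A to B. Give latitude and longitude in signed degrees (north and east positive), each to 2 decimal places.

42.09°, 172.71°

The central angle between A and B is δ = 1.1392 rad.
With f = 0.61, the slerp weights are sin((1−f)δ)/sin δ = 0.4732 and sin(fδ)/sin δ = 0.7050.
Weighted sum of the unit vectors: (0.4732)·(-0.9343,0.3493,0.0708) + (0.7050)·(-0.4170,-0.1010,0.9033) = (-0.7361, 0.0941, 0.6703).
Converting back: φ = atan2(z, √(x²+y²)) = 42.09°, λ = atan2(y, x) = 172.71°.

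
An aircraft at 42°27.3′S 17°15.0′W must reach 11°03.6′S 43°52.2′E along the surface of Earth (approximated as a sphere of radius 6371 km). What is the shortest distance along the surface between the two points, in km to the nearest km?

Let φ₁ = -0.7410 rad, φ₂ = -0.1930 rad, and Δλ = 1.0667 rad.
cos c = sin φ₁ sin φ₂ + cos φ₁ cos φ₂ cos Δλ = (-0.6750)(-0.1918) + (0.7378)(0.9814)(0.4830) = 0.47922,
so c = arccos(0.47922) = 1.07103 rad.
Distance = R·c = 6371 × 1.0710 ≈ 6824 km.

6824 km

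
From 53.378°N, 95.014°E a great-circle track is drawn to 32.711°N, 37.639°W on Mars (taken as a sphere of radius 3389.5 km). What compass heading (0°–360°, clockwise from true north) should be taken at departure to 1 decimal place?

321.6°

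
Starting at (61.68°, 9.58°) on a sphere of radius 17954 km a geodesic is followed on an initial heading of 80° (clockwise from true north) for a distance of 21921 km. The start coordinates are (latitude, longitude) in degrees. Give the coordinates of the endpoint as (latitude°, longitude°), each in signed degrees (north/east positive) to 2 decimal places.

Angular distance δ = d/R = 21921/17954 = 1.22095 rad; initial bearing θ = 1.3963 rad.
sin φ₂ = sin φ₁ cos δ + cos φ₁ sin δ cos θ = (0.8803)(0.3428) + (0.4744)(0.9394)(0.1736) = 0.3791, so φ₂ = 22.28°.
Δλ = atan2(sin θ sin δ cos φ₁, cos δ − sin φ₁ sin φ₂) = atan2(0.4389, 0.0090) = 88.824°.
λ₂ = 9.580° + 88.824° = 98.40°.

22.28°, 98.40°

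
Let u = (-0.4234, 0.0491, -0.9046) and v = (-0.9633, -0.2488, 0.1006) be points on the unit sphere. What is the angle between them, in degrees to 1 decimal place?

72.3°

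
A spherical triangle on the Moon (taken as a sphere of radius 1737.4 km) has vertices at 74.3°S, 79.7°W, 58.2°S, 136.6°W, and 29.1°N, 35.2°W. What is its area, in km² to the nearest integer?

Side lengths (central angles): a = 2.0994, b = 1.8750, c = 0.4600 rad; semiperimeter s = 2.2172.
By l'Huilier's theorem, tan(E/4) = √[tan(s/2) tan((s−a)/2) tan((s−b)/2) tan((s−c)/2)], giving spherical excess E = 0.6232 rad.
Area = E·R² = 0.6232 × (1737.4)² ≈ 1881084 km².

1881084 km²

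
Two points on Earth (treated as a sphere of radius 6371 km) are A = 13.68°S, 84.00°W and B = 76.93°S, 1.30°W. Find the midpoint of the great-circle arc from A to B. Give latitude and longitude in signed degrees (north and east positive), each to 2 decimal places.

Central angle δ = 1.3095 rad. Interpolating on the sphere with fraction f = 0.5:
P = [sin((1−f)δ)·A + sin(fδ)·B] / sin δ = 0.6304·A + 0.6304·B in Cartesian coordinates,
giving P = (0.2065, -0.6124, -0.7631), i.e. latitude -49.74°, longitude -71.36°.

-49.74°, -71.36°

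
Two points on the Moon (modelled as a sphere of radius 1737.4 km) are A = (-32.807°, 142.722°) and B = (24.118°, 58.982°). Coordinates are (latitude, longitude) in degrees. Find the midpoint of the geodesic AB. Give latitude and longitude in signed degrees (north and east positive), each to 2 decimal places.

-5.82°, 98.74°

Central angle δ = 1.7090 rad. Interpolating on the sphere with fraction f = 0.5:
P = [sin((1−f)δ)·A + sin(fδ)·B] / sin δ = 0.7615·A + 0.7615·B in Cartesian coordinates,
giving P = (-0.1511, 0.9833, -0.1014), i.e. latitude -5.82°, longitude 98.74°.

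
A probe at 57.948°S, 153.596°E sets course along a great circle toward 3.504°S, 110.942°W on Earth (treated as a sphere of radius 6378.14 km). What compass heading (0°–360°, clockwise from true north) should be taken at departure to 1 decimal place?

96.5°

With φ₁ = -1.0114, φ₂ = -0.0612, Δλ = 1.6661 rad, the forward-azimuth formula gives
θ = atan2( sin Δλ cos φ₂ , cos φ₁ sin φ₂ − sin φ₁ cos φ₂ cos Δλ ) = atan2(0.9936, -0.1130) = 96.49°.
So the initial bearing is 96.5°.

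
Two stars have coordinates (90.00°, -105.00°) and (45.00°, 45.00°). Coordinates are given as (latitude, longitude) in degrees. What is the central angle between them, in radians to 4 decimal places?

0.7854 rad

In radians: φ₁ = 1.5708, φ₂ = 0.7854, Δλ = 150.000° = 2.6180 rad.
cos c = sin φ₁ sin φ₂ + cos φ₁ cos φ₂ cos Δλ = (1.0000)(0.7071) + (0.0000)(0.7071)(-0.8660) = 0.70711,
so c = arccos(0.70711) = 0.78540 rad.
So the angular separation is 0.7854 rad.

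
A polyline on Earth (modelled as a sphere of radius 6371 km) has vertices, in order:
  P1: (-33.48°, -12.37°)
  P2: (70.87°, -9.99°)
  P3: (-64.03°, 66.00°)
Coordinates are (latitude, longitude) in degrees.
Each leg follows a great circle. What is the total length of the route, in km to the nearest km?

27678 km

Leg P1→P2: central angle 1.8215 rad, distance 11604.7 km.
Leg P2→P3: central angle 2.5229 rad, distance 16073.4 km.
Total: 11604.7 + 16073.4 ≈ 27678 km.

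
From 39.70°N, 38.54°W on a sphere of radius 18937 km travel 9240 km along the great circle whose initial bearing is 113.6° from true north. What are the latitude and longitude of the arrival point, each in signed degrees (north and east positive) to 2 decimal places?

Angular distance δ = d/R = 9240/18937 = 0.48793 rad; initial bearing θ = 1.9827 rad.
sin φ₂ = sin φ₁ cos δ + cos φ₁ sin δ cos θ = (0.6388)(0.8833) + (0.7694)(0.4688)(-0.4003) = 0.4198, so φ₂ = 24.82°.
Δλ = atan2(sin θ sin δ cos φ₁, cos δ − sin φ₁ sin φ₂) = atan2(0.3305, 0.6151) = 28.250°.
λ₂ = -38.540° + 28.250° = -10.29°.

24.82°, -10.29°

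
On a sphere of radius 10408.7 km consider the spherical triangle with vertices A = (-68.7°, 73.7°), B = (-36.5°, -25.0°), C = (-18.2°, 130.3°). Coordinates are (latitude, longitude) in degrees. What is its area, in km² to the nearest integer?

5228158 km²

Side lengths (central angles): a = 2.1036, b = 1.0690, c = 1.0356 rad; semiperimeter s = 2.1041.
By l'Huilier's theorem, tan(E/4) = √[tan(s/2) tan((s−a)/2) tan((s−b)/2) tan((s−c)/2)], giving spherical excess E = 0.0483 rad.
Area = E·R² = 0.0483 × (10408.7)² ≈ 5228158 km².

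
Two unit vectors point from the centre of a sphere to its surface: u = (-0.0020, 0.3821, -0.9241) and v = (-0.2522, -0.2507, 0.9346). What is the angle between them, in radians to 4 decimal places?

u·v = -0.9590; |u| = 1.0000, |v| = 1.0000.
cos θ = (u·v)/(|u||v|) = -0.9590, so θ = 2.8543 rad.

2.8543 rad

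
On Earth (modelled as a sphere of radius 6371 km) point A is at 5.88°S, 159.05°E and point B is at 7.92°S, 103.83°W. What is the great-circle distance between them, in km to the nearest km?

10697 km

Let φ₁ = -0.1026 rad, φ₂ = -0.1382 rad, and Δλ = 1.6951 rad.
Haversine: a = sin²(Δφ/2) + cos φ₁ cos φ₂ sin²(Δλ/2) = 0.0003 + (0.9947)(0.9905)(0.5620) = 0.55400.
Central angle c = 2·arcsin(√a) = 1.67901 rad.
Distance = R·c = 6371 × 1.6790 ≈ 10697 km.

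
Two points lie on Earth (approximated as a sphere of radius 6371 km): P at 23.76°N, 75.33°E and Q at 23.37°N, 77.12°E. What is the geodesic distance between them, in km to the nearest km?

188 km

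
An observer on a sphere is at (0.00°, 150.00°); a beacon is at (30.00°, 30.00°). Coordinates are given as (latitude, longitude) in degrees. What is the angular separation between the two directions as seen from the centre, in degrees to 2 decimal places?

With latitudes φ₁ = 0.000°, φ₂ = 30.000° and longitude difference Δλ = -120.000°:
Haversine: a = sin²(Δφ/2) + cos φ₁ cos φ₂ sin²(Δλ/2) = 0.0670 + (1.0000)(0.8660)(0.7500) = 0.71651.
Central angle c = 2·arcsin(√a) = 2.01863 rad.
So the angular separation is 115.66°.

115.66°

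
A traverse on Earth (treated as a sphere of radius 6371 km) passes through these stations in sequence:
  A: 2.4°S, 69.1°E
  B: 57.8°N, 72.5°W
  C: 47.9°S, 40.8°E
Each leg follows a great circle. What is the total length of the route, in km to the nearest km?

Leg A→B: central angle 2.0406 rad, distance 13000.4 km.
Leg B→C: central angle 2.4483 rad, distance 15598.3 km.
Total: 13000.4 + 15598.3 ≈ 28599 km.

28599 km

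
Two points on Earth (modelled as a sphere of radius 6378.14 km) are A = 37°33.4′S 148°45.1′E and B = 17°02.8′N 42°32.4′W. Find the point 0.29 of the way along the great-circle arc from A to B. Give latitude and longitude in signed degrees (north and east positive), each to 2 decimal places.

-67.27°, -147.93°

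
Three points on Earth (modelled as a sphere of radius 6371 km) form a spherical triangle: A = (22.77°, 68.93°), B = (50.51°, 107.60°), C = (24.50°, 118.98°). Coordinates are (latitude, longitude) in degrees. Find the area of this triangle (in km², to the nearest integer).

Side lengths (central angles): a = 0.4793, b = 0.7964, c = 0.7128 rad; semiperimeter s = 0.9943.
By l'Huilier's theorem, tan(E/4) = √[tan(s/2) tan((s−a)/2) tan((s−b)/2) tan((s−c)/2)], giving spherical excess E = 0.1791 rad.
Area = E·R² = 0.1791 × (6371)² ≈ 7271554 km².

7271554 km²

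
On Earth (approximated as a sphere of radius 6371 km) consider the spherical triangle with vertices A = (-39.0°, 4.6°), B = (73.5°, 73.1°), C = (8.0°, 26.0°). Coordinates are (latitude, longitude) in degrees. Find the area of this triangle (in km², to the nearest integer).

Side lengths (central angles): a = 1.2399, b = 0.8906, c = 2.1206 rad; semiperimeter s = 2.1255.
By l'Huilier's theorem, tan(E/4) = √[tan(s/2) tan((s−a)/2) tan((s−b)/2) tan((s−c)/2)], giving spherical excess E = 0.1548 rad.
Area = E·R² = 0.1548 × (6371)² ≈ 6282936 km².

6282936 km²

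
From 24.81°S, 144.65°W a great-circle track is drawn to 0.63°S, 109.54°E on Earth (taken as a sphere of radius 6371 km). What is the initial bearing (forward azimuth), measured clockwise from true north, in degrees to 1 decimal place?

262.6°

With φ₁ = -0.4330, φ₂ = -0.0110, Δλ = -1.8467 rad, the forward-azimuth formula gives
θ = atan2( sin Δλ cos φ₂ , cos φ₁ sin φ₂ − sin φ₁ cos φ₂ cos Δλ ) = atan2(-0.9621, -0.1243) = -97.36°.
Adding 360° brings this into [0°, 360°): 262.6°.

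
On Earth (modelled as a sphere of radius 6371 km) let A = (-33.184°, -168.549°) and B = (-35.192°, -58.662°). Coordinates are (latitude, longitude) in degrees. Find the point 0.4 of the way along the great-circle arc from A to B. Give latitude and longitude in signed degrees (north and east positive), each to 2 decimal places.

-48.76°, -127.57°

The central angle between A and B is δ = 1.4879 rad.
With f = 0.4, the slerp weights are sin((1−f)δ)/sin δ = 0.7815 and sin(fδ)/sin δ = 0.5626.
Weighted sum of the unit vectors: (0.7815)·(-0.8203,-0.1662,-0.5473) + (0.5626)·(0.4250,-0.6980,-0.5763) = (-0.4019, -0.5225, -0.7520).
Converting back: φ = atan2(z, √(x²+y²)) = -48.76°, λ = atan2(y, x) = -127.57°.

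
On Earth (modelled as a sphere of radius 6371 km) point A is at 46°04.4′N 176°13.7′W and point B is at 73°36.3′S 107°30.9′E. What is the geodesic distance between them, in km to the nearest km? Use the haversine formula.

14469 km

With latitudes φ₁ = 46.073°, φ₂ = -73.605° and longitude difference Δλ = -76.257°:
Haversine: a = sin²(Δφ/2) + cos φ₁ cos φ₂ sin²(Δλ/2) = 0.7476 + (0.6937)(0.2823)(0.3812) = 0.82221.
Central angle c = 2·arcsin(√a) = 2.27106 rad.
Distance = R·c = 6371 × 2.2711 ≈ 14469 km.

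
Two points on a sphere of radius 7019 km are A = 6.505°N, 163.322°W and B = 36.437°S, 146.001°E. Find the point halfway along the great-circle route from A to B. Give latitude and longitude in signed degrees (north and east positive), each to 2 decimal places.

-16.46°, 174.19°

Central angle δ = 1.1160 rad. Interpolating on the sphere with fraction f = 0.5:
P = [sin((1−f)δ)·A + sin(fδ)·B] / sin δ = 0.5894·A + 0.5894·B in Cartesian coordinates,
giving P = (-0.9541, 0.0971, -0.2833), i.e. latitude -16.46°, longitude 174.19°.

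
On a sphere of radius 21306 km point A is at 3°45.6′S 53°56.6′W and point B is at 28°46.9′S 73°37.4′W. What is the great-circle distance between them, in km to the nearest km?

11614 km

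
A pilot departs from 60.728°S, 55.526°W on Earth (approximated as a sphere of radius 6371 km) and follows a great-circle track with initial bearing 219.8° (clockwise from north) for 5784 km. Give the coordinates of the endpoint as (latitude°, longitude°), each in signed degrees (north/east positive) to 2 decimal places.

-56.40°, -169.78°

Angular distance δ = d/R = 5784/6371 = 0.90786 rad; initial bearing θ = 3.8362 rad.
sin φ₂ = sin φ₁ cos δ + cos φ₁ sin δ cos θ = (-0.8723)(0.6154) + (0.4890)(0.7882)(-0.7683) = -0.8329, so φ₂ = -56.40°.
Δλ = atan2(sin θ sin δ cos φ₁, cos δ − sin φ₁ sin φ₂) = atan2(-0.2467, -0.1111) = -114.254°.
λ₂ = -55.526° − 114.254° = -169.78°.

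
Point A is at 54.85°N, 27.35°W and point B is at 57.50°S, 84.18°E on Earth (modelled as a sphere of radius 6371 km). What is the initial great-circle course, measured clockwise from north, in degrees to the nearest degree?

Δλ = 111.530° = 1.9466 rad.
y = sin Δλ · cos φ₂ = (0.9302)(0.5373) = 0.4998
x = cos φ₁ sin φ₂ − sin φ₁ cos φ₂ cos Δλ = (0.5757)(-0.8434) − (0.8176)(0.5373)(-0.3670) = -0.3243
θ = atan2(y, x) = 122.98°, so the bearing is 123°.

123°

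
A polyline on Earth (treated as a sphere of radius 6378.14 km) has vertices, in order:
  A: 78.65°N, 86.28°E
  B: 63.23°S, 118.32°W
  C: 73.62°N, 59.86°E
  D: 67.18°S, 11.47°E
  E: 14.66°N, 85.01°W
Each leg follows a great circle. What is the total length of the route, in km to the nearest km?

64875 km

Leg A→B: central angle 2.8437 rad, distance 18137.5 km.
Leg B→C: central angle 2.9599 rad, distance 18878.6 km.
Leg C→D: central angle 2.5178 rad, distance 16059.1 km.
Leg D→E: central angle 1.8500 rad, distance 11799.7 km.
Total: 18137.5 + 18878.6 + 16059.1 + 11799.7 ≈ 64875 km.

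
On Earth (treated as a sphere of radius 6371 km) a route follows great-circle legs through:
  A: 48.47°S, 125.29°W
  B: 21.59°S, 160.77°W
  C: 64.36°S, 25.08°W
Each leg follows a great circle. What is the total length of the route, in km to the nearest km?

Leg A→B: central angle 0.6801 rad, distance 4333.2 km.
Leg B→C: central angle 1.5270 rad, distance 9728.3 km.
Total: 4333.2 + 9728.3 ≈ 14061 km.

14061 km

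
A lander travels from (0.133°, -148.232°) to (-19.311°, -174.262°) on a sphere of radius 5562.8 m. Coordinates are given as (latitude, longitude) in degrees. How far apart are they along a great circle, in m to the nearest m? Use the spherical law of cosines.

3115 m

Let φ₁ = 0.0023 rad, φ₂ = -0.3370 rad, and Δλ = -0.4543 rad.
cos c = sin φ₁ sin φ₂ + cos φ₁ cos φ₂ cos Δλ = (0.0023)(-0.3307) + (1.0000)(0.9437)(0.8986) = 0.84724,
so c = arccos(0.84724) = 0.56003 rad.
Distance = R·c = 5562.8 × 0.5600 ≈ 3115 m.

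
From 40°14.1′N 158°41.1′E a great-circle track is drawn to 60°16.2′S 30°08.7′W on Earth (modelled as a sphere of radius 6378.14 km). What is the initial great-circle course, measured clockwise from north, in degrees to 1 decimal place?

167.6°

With φ₁ = 0.7022, φ₂ = -1.0519, Δλ = 2.9875 rad, the forward-azimuth formula gives
θ = atan2( sin Δλ cos φ₂ , cos φ₁ sin φ₂ − sin φ₁ cos φ₂ cos Δλ ) = atan2(0.0761, -0.3464) = 167.61°.
So the initial bearing is 167.6°.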